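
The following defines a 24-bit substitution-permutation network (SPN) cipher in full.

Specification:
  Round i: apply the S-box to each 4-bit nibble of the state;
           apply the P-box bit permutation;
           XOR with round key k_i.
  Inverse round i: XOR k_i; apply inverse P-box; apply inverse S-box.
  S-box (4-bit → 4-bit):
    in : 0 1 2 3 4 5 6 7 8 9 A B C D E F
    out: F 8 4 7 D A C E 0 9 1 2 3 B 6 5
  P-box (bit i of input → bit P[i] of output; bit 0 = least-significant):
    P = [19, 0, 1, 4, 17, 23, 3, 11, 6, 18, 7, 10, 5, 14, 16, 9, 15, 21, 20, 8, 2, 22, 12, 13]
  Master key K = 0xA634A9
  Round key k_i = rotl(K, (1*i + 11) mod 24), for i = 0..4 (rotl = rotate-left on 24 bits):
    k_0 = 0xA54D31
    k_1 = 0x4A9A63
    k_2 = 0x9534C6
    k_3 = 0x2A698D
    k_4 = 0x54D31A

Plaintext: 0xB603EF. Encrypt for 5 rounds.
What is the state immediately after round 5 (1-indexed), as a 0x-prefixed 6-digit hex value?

s_0 = plaintext = 0xB603EF
s_1 = Round(s_0, k_0) = 0x780EDB
s_2 = Round(s_1, k_1) = 0x8DE0C2
s_3 = Round(s_2, k_2) = 0x32F104
s_4 = Round(s_3, k_3) = 0xF175B3
s_5 = Round(s_4, k_4) = 0xD9841D

0xD9841D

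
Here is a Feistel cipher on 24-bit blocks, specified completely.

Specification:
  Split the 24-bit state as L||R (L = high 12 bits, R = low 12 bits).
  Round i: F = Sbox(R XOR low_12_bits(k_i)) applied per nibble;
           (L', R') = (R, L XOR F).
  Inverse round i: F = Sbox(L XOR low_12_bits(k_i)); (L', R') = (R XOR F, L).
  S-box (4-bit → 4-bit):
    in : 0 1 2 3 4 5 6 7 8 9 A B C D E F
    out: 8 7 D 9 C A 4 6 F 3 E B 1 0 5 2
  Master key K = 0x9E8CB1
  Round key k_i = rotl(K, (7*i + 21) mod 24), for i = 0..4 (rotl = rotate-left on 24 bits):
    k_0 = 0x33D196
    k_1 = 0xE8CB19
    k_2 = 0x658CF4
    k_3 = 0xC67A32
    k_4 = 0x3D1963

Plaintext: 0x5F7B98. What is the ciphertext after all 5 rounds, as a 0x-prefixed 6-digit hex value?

s_0 = plaintext = 0x5F7B98
s_1 = Round(s_0, k_0) = 0xB98B72
s_2 = Round(s_1, k_1) = 0xB723D3
s_3 = Round(s_2, k_2) = 0x3D39A4
s_4 = Round(s_3, k_3) = 0x9A4AE7
s_5 = Round(s_4, k_4) = 0xAE7058

0xAE7058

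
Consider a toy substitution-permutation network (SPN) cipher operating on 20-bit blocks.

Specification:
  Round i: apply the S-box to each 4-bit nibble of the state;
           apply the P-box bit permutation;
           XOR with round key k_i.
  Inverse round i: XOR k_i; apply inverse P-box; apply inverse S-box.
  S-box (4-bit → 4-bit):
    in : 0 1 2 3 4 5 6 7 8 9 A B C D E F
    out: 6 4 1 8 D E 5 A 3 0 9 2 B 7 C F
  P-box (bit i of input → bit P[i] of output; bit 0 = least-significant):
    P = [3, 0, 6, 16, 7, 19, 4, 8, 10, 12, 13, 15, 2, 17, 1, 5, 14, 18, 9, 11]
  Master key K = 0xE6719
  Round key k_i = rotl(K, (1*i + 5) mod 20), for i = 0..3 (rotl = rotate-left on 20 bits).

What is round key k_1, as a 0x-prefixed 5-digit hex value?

K = 0xE6719
k_0 = rotl(K, (1*0+5) mod 20) = rotl(K, 5) = 0xCE33C
k_1 = rotl(K, (1*1+5) mod 20) = rotl(K, 6) = 0x9C679

0x9C679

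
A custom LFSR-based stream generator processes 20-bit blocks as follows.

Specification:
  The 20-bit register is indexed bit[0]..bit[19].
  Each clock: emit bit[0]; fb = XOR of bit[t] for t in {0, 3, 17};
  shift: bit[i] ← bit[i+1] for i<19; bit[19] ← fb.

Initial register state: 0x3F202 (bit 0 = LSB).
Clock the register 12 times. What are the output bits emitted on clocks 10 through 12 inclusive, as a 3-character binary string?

reg_0 = 0x3F202
clock 1: out=0, reg = 0x9F901
clock 2: out=1, reg = 0xCFC80
clock 3: out=0, reg = 0x67E40
clock 4: out=0, reg = 0xB3F20
clock 5: out=0, reg = 0xD9F90
clock 6: out=0, reg = 0x6CFC8
clock 7: out=0, reg = 0x367E4
clock 8: out=0, reg = 0x9B3F2
clock 9: out=0, reg = 0x4D9F9
clock 10: out=1, reg = 0x26CFC
clock 11: out=0, reg = 0x1367E
clock 12: out=0, reg = 0x89B3F

100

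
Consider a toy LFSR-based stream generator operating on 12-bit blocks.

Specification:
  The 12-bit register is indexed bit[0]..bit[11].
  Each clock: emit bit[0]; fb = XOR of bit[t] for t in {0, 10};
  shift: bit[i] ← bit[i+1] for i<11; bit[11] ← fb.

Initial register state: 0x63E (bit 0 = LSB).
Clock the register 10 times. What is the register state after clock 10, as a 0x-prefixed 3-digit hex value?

reg_0 = 0x63E
clock 1: out=0, reg = 0xB1F
clock 2: out=1, reg = 0xD8F
clock 3: out=1, reg = 0x6C7
clock 4: out=1, reg = 0x363
clock 5: out=1, reg = 0x9B1
clock 6: out=1, reg = 0xCD8
clock 7: out=0, reg = 0xE6C
clock 8: out=0, reg = 0xF36
clock 9: out=0, reg = 0xF9B
clock 10: out=1, reg = 0x7CD

0x7CD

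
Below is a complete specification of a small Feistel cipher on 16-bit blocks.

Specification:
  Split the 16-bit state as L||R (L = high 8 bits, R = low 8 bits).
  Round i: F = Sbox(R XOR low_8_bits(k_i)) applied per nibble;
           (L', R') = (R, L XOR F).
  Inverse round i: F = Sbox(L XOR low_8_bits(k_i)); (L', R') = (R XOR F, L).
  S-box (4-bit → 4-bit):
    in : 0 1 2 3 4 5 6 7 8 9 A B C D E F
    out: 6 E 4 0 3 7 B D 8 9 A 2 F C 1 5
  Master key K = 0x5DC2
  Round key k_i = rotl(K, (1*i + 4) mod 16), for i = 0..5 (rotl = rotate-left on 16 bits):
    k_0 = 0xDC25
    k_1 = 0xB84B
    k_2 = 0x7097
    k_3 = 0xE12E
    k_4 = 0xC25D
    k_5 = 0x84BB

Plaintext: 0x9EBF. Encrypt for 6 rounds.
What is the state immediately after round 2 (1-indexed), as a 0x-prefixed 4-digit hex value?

s_0 = plaintext = 0x9EBF
s_1 = Round(s_0, k_0) = 0xBF04
s_2 = Round(s_1, k_1) = 0x048A
s_3 = Round(s_2, k_2) = 0x8AE8
s_4 = Round(s_3, k_3) = 0xE871
s_5 = Round(s_4, k_4) = 0x71A7
s_6 = Round(s_5, k_5) = 0xA79E

0x048A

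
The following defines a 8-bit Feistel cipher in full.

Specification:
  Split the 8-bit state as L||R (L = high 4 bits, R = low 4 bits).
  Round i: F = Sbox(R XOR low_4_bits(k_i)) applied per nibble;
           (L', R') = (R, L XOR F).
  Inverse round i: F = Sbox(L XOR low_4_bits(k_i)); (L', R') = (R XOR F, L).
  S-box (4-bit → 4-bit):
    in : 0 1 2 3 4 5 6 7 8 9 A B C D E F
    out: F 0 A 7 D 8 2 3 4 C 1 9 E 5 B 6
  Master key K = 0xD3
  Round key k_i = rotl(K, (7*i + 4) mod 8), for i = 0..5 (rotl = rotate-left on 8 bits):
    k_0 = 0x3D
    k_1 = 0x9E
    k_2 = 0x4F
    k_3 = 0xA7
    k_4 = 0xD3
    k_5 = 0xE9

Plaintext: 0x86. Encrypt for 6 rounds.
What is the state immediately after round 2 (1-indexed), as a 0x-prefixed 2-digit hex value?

s_0 = plaintext = 0x86
s_1 = Round(s_0, k_0) = 0x61
s_2 = Round(s_1, k_1) = 0x10
s_3 = Round(s_2, k_2) = 0x07
s_4 = Round(s_3, k_3) = 0x7F
s_5 = Round(s_4, k_4) = 0xF9
s_6 = Round(s_5, k_5) = 0x90

0x10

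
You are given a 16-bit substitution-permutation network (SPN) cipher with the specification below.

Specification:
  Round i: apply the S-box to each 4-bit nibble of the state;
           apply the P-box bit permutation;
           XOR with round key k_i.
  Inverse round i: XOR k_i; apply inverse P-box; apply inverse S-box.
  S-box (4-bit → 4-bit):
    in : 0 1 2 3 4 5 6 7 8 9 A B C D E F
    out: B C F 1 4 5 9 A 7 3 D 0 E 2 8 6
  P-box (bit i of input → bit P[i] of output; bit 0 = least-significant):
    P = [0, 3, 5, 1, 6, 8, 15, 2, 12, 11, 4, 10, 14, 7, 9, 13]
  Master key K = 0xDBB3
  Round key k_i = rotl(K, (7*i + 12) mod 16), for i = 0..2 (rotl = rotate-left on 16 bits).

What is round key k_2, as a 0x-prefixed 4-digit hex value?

0xCF6E

K = 0xDBB3
k_0 = rotl(K, (7*0+12) mod 16) = rotl(K, 12) = 0x3DBB
k_1 = rotl(K, (7*1+12) mod 16) = rotl(K, 3) = 0xDD9E
k_2 = rotl(K, (7*2+12) mod 16) = rotl(K, 10) = 0xCF6E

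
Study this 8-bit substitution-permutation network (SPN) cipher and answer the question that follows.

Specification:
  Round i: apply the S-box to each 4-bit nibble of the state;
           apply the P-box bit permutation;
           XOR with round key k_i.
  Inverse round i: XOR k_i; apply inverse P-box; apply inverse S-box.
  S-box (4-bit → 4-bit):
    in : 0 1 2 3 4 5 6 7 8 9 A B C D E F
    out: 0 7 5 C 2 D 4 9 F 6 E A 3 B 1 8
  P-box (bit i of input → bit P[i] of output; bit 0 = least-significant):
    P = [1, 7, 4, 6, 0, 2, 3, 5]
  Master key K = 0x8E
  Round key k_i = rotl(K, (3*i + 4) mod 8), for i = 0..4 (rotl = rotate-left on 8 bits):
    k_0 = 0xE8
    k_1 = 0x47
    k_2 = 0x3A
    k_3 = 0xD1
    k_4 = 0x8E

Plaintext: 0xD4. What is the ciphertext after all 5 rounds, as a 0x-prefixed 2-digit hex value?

0xA0

s_0 = plaintext = 0xD4
s_1 = Round(s_0, k_0) = 0x4D
s_2 = Round(s_1, k_1) = 0x81
s_3 = Round(s_2, k_2) = 0x85
s_4 = Round(s_3, k_3) = 0xAE
s_5 = Round(s_4, k_4) = 0xA0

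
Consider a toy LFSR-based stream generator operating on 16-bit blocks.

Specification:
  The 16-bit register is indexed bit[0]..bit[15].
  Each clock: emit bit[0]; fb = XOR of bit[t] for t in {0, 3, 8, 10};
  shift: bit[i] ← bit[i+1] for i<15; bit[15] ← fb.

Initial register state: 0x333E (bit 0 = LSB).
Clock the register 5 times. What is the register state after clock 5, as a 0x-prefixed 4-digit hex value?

reg_0 = 0x333E
clock 1: out=0, reg = 0x199F
clock 2: out=1, reg = 0x8CCF
clock 3: out=1, reg = 0xC667
clock 4: out=1, reg = 0x6333
clock 5: out=1, reg = 0x3199

0x3199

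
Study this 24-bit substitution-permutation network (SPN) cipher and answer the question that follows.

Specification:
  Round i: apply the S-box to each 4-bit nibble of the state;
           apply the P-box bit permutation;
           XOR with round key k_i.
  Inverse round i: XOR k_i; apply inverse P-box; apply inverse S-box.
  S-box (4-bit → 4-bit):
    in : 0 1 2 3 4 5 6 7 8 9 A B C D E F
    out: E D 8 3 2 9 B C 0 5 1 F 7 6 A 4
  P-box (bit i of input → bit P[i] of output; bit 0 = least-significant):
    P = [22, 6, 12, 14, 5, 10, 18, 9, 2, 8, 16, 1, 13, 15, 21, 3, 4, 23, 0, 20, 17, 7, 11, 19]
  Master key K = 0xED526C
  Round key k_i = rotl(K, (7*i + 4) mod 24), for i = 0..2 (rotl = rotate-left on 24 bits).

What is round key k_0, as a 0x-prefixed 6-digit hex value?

0xD526CE

K = 0xED526C
k_0 = rotl(K, (7*0+4) mod 24) = rotl(K, 4) = 0xD526CE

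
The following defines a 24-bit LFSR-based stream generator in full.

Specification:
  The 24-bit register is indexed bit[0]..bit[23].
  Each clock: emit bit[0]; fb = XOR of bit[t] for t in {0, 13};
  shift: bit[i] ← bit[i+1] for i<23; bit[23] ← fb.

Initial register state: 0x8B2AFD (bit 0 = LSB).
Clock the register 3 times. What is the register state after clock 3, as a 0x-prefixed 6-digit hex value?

reg_0 = 0x8B2AFD
clock 1: out=1, reg = 0x45957E
clock 2: out=0, reg = 0x22CABF
clock 3: out=1, reg = 0x91655F

0x91655F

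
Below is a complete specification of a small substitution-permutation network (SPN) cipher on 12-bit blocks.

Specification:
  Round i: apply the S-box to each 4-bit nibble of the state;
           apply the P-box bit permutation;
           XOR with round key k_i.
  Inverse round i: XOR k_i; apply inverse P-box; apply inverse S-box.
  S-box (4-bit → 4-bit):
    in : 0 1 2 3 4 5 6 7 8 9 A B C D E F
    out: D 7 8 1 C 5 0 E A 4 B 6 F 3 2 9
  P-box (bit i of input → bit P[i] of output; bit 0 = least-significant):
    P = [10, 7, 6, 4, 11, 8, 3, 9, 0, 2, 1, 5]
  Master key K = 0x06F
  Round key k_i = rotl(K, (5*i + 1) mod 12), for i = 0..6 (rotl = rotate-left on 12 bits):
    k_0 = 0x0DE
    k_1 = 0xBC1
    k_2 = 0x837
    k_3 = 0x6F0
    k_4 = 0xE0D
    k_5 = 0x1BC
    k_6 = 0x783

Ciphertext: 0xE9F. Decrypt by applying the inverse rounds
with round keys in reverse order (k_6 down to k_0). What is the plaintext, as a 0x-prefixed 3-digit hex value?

s_0 = ciphertext = 0xE9F
s_1 = InvRound(s_0, k_6) = 0xE12
s_2 = InvRound(s_1, k_5) = 0x7CD
s_3 = InvRound(s_2, k_4) = 0x6DB
s_4 = InvRound(s_3, k_3) = 0x096
s_5 = InvRound(s_4, k_2) = 0xF3E
s_6 = InvRound(s_5, k_1) = 0xC9C
s_7 = InvRound(s_6, k_0) = 0x935

0x935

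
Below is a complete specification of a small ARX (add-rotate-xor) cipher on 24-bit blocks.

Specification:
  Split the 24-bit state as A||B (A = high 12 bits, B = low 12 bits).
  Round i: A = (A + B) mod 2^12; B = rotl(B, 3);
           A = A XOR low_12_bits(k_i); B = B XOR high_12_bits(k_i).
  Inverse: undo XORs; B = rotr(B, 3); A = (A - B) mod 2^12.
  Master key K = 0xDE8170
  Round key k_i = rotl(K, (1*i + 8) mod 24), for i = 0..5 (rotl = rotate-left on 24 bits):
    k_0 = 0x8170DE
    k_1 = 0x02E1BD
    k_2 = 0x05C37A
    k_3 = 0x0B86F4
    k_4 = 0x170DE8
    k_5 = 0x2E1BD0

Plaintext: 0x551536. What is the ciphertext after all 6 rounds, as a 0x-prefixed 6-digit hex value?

0xA1E26E

s_0 = plaintext = 0x551536
s_1 = Round(s_0, k_0) = 0xA591A5
s_2 = Round(s_1, k_1) = 0xA43D06
s_3 = Round(s_2, k_2) = 0x43386A
s_4 = Round(s_3, k_3) = 0xA693EC
s_5 = Round(s_4, k_4) = 0x3BDE11
s_6 = Round(s_5, k_5) = 0xA1E26E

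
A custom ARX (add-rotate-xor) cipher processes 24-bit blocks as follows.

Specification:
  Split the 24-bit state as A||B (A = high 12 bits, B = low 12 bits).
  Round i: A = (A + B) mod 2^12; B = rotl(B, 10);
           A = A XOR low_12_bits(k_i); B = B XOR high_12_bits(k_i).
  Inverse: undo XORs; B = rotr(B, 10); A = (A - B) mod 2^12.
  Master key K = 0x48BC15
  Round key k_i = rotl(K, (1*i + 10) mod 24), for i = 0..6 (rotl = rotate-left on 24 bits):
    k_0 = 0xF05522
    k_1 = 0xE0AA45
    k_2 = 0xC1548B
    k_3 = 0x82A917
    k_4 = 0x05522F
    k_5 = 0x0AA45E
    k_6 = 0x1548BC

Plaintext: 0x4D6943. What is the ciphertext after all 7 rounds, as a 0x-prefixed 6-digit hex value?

0xE73EF9

s_0 = plaintext = 0x4D6943
s_1 = Round(s_0, k_0) = 0xB3B155
s_2 = Round(s_1, k_1) = 0x6D5A5F
s_3 = Round(s_2, k_2) = 0x5BF282
s_4 = Round(s_3, k_3) = 0x15608A
s_5 = Round(s_4, k_4) = 0x3CF877
s_6 = Round(s_5, k_5) = 0x818EB7
s_7 = Round(s_6, k_6) = 0xE73EF9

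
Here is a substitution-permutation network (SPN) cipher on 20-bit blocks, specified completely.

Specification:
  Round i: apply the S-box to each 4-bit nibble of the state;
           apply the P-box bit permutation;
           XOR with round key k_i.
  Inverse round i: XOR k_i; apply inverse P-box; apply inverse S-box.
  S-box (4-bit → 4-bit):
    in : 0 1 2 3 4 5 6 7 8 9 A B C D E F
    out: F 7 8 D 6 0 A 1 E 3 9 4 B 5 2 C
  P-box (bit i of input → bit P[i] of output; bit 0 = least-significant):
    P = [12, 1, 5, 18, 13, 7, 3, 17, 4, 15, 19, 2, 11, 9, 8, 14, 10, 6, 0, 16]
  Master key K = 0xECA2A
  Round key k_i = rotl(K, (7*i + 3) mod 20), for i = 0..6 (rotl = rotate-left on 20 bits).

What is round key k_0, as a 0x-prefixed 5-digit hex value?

0x65157

K = 0xECA2A
k_0 = rotl(K, (7*0+3) mod 20) = rotl(K, 3) = 0x65157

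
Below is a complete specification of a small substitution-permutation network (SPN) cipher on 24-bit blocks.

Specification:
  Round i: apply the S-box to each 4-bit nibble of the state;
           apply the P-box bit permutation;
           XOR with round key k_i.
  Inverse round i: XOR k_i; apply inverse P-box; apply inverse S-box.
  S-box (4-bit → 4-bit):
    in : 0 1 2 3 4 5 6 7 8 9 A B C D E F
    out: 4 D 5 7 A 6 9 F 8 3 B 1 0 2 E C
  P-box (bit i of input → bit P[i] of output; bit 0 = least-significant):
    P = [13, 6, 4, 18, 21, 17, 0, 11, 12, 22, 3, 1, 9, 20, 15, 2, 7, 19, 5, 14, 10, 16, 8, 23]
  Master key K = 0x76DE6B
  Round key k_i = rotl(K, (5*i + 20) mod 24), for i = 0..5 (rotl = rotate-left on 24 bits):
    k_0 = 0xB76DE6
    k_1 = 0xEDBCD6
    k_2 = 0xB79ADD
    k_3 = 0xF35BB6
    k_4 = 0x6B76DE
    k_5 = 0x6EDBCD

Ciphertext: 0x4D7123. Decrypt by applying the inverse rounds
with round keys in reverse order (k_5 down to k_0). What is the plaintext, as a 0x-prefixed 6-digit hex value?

0xA23B01

s_0 = ciphertext = 0x4D7123
s_1 = InvRound(s_0, k_5) = 0xD21FA9
s_2 = InvRound(s_1, k_4) = 0xEE4813
s_3 = InvRound(s_2, k_3) = 0x53AB08
s_4 = InvRound(s_3, k_2) = 0xFB8927
s_5 = InvRound(s_4, k_1) = 0x22DB57
s_6 = InvRound(s_5, k_0) = 0xA23B01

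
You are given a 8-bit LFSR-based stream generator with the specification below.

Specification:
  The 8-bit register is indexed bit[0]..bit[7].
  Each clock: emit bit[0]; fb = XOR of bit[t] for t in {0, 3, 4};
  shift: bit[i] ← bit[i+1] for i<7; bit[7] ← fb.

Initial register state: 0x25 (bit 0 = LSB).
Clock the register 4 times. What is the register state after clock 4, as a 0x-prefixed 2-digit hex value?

0x32

reg_0 = 0x25
clock 1: out=1, reg = 0x92
clock 2: out=0, reg = 0xC9
clock 3: out=1, reg = 0x64
clock 4: out=0, reg = 0x32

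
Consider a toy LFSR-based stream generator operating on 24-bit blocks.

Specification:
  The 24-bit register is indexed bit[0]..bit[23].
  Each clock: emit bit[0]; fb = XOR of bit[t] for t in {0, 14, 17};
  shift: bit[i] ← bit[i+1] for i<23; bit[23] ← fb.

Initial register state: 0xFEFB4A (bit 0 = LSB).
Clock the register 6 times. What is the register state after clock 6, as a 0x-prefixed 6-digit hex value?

reg_0 = 0xFEFB4A
clock 1: out=0, reg = 0x7F7DA5
clock 2: out=1, reg = 0xBFBED2
clock 3: out=0, reg = 0xDFDF69
clock 4: out=1, reg = 0xEFEFB4
clock 5: out=0, reg = 0x77F7DA
clock 6: out=0, reg = 0x3BFBED

0x3BFBED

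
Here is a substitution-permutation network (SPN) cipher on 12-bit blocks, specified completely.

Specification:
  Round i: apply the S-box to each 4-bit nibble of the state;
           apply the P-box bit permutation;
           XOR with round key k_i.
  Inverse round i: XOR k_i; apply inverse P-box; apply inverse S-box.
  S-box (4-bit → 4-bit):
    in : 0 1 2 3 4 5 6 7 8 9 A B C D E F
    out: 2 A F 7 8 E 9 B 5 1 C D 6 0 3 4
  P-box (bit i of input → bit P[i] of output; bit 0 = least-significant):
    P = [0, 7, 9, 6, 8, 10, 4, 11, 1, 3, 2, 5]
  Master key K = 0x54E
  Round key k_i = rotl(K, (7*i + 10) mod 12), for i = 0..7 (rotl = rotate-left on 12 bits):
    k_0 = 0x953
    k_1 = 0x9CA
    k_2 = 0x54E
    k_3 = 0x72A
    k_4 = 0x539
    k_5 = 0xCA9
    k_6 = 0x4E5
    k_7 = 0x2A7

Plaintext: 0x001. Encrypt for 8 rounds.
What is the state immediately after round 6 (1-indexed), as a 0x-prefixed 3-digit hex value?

0x13B

s_0 = plaintext = 0x001
s_1 = Round(s_0, k_0) = 0xD9B
s_2 = Round(s_1, k_1) = 0xA8B
s_3 = Round(s_2, k_2) = 0x63B
s_4 = Round(s_3, k_3) = 0x059
s_5 = Round(s_4, k_4) = 0x920
s_6 = Round(s_5, k_5) = 0x13B
s_7 = Round(s_6, k_6) = 0x39C
s_8 = Round(s_7, k_7) = 0x129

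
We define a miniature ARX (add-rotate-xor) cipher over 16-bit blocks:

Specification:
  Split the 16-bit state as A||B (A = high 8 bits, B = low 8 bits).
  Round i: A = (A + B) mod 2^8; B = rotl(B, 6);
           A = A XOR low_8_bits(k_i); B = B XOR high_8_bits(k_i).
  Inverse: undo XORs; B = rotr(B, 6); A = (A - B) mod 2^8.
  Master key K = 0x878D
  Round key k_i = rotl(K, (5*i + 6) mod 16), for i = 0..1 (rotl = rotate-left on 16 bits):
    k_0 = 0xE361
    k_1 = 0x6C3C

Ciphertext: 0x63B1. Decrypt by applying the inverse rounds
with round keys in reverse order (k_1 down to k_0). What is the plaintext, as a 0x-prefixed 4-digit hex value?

0x3752

s_0 = ciphertext = 0x63B1
s_1 = InvRound(s_0, k_1) = 0xE877
s_2 = InvRound(s_1, k_0) = 0x3752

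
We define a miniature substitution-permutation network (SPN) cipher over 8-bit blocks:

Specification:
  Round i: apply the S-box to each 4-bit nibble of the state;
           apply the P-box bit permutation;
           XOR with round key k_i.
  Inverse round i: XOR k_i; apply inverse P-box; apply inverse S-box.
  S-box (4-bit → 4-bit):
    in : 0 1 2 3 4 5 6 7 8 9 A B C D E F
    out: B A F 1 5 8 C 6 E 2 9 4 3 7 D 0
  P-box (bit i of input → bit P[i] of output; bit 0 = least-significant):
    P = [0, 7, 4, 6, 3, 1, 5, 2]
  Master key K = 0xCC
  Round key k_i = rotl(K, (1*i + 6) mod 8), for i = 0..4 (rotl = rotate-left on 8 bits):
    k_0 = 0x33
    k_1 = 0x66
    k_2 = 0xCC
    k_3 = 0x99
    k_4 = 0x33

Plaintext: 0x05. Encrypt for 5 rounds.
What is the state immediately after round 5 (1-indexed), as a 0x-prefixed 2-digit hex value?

0x79

s_0 = plaintext = 0x05
s_1 = Round(s_0, k_0) = 0x7D
s_2 = Round(s_1, k_1) = 0xD5
s_3 = Round(s_2, k_2) = 0xA6
s_4 = Round(s_3, k_3) = 0xC5
s_5 = Round(s_4, k_4) = 0x79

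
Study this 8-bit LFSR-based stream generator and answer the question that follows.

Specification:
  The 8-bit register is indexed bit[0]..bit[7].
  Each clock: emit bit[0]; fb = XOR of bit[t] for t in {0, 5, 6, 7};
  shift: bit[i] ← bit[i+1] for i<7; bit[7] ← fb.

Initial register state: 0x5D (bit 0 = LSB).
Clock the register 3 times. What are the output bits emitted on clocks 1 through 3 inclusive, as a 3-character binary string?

101

reg_0 = 0x5D
clock 1: out=1, reg = 0x2E
clock 2: out=0, reg = 0x97
clock 3: out=1, reg = 0x4B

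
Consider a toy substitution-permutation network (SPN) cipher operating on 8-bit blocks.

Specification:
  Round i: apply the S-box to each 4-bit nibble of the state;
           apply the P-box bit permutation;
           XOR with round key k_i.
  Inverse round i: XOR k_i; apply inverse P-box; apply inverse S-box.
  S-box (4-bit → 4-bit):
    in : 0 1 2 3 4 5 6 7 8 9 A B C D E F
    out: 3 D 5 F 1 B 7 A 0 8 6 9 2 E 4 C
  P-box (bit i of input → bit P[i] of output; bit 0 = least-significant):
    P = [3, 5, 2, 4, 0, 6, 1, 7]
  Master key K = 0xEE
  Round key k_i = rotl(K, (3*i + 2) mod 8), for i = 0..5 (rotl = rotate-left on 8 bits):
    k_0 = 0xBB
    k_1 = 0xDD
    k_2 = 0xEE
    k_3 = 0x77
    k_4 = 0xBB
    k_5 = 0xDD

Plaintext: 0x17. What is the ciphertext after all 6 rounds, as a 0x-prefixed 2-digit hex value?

0x2D

s_0 = plaintext = 0x17
s_1 = Round(s_0, k_0) = 0x08
s_2 = Round(s_1, k_1) = 0x9C
s_3 = Round(s_2, k_2) = 0x4E
s_4 = Round(s_3, k_3) = 0x72
s_5 = Round(s_4, k_4) = 0x77
s_6 = Round(s_5, k_5) = 0x2D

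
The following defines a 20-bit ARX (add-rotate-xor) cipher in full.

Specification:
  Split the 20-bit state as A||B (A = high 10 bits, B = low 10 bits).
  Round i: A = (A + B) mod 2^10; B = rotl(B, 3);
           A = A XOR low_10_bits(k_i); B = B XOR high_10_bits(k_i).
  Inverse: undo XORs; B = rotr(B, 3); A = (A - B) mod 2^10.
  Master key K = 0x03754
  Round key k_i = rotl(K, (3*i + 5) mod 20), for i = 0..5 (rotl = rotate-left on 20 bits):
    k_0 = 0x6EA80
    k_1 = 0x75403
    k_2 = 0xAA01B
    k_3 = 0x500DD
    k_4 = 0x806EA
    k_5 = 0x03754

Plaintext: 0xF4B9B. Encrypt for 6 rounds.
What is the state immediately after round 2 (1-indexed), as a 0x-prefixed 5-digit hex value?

0xD46FF

s_0 = plaintext = 0xF4B9B
s_1 = Round(s_0, k_0) = 0x7B565
s_2 = Round(s_1, k_1) = 0xD46FF
s_3 = Round(s_2, k_2) = 0x92D55
s_4 = Round(s_3, k_3) = 0xDF7EA
s_5 = Round(s_4, k_4) = 0x63556
s_6 = Round(s_5, k_5) = 0x6DEBF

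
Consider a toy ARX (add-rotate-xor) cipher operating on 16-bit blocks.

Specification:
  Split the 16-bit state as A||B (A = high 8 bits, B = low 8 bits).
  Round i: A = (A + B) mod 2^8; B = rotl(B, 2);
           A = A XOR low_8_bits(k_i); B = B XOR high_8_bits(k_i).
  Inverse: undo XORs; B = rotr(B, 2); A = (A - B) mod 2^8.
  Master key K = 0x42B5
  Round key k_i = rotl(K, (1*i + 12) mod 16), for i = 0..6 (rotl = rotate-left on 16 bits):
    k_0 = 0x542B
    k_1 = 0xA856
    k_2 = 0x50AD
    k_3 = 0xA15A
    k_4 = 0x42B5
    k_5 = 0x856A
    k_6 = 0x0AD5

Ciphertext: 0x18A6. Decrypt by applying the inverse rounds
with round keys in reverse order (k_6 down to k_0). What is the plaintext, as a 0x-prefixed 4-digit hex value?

0x1205

s_0 = ciphertext = 0x18A6
s_1 = InvRound(s_0, k_6) = 0xA22B
s_2 = InvRound(s_1, k_5) = 0x1DAB
s_3 = InvRound(s_2, k_4) = 0x2E7A
s_4 = InvRound(s_3, k_3) = 0x7EF6
s_5 = InvRound(s_4, k_2) = 0x2AA9
s_6 = InvRound(s_5, k_1) = 0x3C40
s_7 = InvRound(s_6, k_0) = 0x1205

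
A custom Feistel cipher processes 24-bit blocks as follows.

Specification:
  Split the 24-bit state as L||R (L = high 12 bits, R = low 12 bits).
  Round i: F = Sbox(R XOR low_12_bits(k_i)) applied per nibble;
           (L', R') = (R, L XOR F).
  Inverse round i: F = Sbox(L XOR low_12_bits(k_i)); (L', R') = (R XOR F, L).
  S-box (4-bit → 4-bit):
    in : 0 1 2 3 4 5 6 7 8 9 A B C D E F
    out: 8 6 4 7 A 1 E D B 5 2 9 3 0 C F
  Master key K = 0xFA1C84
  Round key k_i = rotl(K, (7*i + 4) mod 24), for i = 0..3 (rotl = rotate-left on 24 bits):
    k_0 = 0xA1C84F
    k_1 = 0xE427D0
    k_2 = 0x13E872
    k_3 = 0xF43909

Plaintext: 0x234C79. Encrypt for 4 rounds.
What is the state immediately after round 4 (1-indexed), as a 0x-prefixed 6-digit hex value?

0x15F835

s_0 = plaintext = 0x234C79
s_1 = Round(s_0, k_0) = 0xC7984A
s_2 = Round(s_1, k_1) = 0x84A32B
s_3 = Round(s_2, k_2) = 0x32B15F
s_4 = Round(s_3, k_3) = 0x15F835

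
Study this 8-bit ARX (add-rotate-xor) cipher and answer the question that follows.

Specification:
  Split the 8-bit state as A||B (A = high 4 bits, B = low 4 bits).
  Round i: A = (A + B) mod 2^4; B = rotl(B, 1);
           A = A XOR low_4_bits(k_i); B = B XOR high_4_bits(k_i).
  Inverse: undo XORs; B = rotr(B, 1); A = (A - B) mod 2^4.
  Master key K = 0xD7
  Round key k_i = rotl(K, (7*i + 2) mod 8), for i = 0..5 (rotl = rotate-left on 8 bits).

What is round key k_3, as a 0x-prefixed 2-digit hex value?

0xEB

K = 0xD7
k_0 = rotl(K, (7*0+2) mod 8) = rotl(K, 2) = 0x5F
k_1 = rotl(K, (7*1+2) mod 8) = rotl(K, 1) = 0xAF
k_2 = rotl(K, (7*2+2) mod 8) = rotl(K, 0) = 0xD7
k_3 = rotl(K, (7*3+2) mod 8) = rotl(K, 7) = 0xEB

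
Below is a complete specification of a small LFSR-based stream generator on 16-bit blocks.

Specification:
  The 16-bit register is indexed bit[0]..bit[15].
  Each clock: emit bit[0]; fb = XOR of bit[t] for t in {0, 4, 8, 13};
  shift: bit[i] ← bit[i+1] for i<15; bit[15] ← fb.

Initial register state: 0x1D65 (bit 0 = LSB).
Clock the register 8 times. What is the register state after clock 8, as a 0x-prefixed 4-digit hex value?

0x5E1D

reg_0 = 0x1D65
clock 1: out=1, reg = 0x0EB2
clock 2: out=0, reg = 0x8759
clock 3: out=1, reg = 0xC3AC
clock 4: out=0, reg = 0xE1D6
clock 5: out=0, reg = 0xF0EB
clock 6: out=1, reg = 0x7875
clock 7: out=1, reg = 0xBC3A
clock 8: out=0, reg = 0x5E1D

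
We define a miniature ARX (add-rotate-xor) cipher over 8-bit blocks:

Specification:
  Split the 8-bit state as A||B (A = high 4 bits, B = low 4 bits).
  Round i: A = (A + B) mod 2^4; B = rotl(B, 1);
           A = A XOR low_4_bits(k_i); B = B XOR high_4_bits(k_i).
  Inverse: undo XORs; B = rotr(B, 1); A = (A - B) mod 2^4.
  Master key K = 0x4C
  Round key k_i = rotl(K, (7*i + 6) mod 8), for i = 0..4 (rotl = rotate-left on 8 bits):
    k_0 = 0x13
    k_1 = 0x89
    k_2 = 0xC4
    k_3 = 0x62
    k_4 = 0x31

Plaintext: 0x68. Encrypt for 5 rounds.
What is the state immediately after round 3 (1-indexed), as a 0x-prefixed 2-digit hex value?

0x8D

s_0 = plaintext = 0x68
s_1 = Round(s_0, k_0) = 0xD0
s_2 = Round(s_1, k_1) = 0x48
s_3 = Round(s_2, k_2) = 0x8D
s_4 = Round(s_3, k_3) = 0x7D
s_5 = Round(s_4, k_4) = 0x58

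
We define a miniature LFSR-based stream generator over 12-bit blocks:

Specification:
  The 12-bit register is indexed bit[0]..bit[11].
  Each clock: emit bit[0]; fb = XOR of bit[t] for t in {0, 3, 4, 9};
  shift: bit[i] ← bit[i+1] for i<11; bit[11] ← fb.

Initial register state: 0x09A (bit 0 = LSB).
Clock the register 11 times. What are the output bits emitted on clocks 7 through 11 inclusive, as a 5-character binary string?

01000

reg_0 = 0x09A
clock 1: out=0, reg = 0x04D
clock 2: out=1, reg = 0x026
clock 3: out=0, reg = 0x013
clock 4: out=1, reg = 0x009
clock 5: out=1, reg = 0x004
clock 6: out=0, reg = 0x002
clock 7: out=0, reg = 0x001
clock 8: out=1, reg = 0x800
clock 9: out=0, reg = 0x400
clock 10: out=0, reg = 0x200
clock 11: out=0, reg = 0x900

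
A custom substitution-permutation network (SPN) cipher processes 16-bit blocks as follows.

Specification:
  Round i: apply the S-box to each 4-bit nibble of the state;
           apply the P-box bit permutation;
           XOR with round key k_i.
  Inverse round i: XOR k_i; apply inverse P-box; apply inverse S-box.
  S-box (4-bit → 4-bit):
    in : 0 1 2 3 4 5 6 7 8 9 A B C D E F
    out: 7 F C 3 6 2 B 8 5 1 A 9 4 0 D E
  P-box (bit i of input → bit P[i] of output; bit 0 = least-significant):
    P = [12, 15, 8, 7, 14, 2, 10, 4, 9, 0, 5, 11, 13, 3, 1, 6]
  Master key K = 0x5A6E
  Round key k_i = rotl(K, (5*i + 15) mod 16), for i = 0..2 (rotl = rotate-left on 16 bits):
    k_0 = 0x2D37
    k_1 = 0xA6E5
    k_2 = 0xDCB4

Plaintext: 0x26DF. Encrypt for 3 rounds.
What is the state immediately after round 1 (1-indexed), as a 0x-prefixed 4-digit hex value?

0xA6F4

s_0 = plaintext = 0x26DF
s_1 = Round(s_0, k_0) = 0xA6F4
s_2 = Round(s_1, k_1) = 0x29B8
s_3 = Round(s_2, k_2) = 0x8FE6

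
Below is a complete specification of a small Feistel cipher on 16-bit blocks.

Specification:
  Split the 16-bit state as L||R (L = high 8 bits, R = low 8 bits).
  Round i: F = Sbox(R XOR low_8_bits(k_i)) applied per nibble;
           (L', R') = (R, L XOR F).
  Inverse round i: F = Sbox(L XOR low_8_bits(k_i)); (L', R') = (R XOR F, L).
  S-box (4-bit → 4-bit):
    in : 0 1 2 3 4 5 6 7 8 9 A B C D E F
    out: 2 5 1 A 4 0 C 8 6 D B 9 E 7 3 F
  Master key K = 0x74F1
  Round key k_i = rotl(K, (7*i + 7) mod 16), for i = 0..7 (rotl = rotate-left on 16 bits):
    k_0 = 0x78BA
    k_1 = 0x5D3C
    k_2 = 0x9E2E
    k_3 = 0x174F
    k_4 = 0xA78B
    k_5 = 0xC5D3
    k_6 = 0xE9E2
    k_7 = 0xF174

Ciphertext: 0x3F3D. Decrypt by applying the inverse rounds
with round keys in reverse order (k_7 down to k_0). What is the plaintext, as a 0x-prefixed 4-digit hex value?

s_0 = ciphertext = 0x3F3D
s_1 = InvRound(s_0, k_7) = 0x743F
s_2 = InvRound(s_1, k_6) = 0xE374
s_3 = InvRound(s_2, k_5) = 0xD6E3
s_4 = InvRound(s_3, k_4) = 0xE4D6
s_5 = InvRound(s_4, k_3) = 0x6FE4
s_6 = InvRound(s_5, k_2) = 0xA16F
s_7 = InvRound(s_6, k_1) = 0xB8A1
s_8 = InvRound(s_7, k_0) = 0x80B8

0x80B8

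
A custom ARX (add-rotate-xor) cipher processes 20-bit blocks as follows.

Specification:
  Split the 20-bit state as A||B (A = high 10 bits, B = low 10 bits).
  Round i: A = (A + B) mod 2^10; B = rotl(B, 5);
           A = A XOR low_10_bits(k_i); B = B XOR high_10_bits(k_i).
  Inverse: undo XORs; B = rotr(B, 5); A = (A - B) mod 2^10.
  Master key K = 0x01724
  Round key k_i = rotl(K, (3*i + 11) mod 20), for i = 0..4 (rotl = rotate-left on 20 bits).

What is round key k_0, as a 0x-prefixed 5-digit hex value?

K = 0x01724
k_0 = rotl(K, (3*0+11) mod 20) = rotl(K, 11) = 0x9200B

0x9200B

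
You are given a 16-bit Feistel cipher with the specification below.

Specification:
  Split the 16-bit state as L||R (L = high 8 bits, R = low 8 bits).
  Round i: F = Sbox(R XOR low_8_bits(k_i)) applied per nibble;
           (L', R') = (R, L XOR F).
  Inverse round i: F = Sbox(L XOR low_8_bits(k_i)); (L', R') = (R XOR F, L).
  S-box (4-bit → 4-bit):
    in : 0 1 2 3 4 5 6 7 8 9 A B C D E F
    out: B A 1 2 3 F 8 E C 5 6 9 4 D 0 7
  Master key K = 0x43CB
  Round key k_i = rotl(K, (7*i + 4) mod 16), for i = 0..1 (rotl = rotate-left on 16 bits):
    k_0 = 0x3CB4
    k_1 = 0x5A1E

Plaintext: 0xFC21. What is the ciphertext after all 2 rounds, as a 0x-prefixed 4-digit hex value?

0xA3BC

s_0 = plaintext = 0xFC21
s_1 = Round(s_0, k_0) = 0x21A3
s_2 = Round(s_1, k_1) = 0xA3BC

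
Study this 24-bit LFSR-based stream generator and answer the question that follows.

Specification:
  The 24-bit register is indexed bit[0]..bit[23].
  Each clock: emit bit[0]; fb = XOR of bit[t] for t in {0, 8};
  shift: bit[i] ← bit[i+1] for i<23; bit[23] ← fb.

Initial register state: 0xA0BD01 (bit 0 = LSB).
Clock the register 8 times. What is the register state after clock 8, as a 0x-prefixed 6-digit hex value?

reg_0 = 0xA0BD01
clock 1: out=1, reg = 0x505E80
clock 2: out=0, reg = 0x282F40
clock 3: out=0, reg = 0x9417A0
clock 4: out=0, reg = 0xCA0BD0
clock 5: out=0, reg = 0xE505E8
clock 6: out=0, reg = 0xF282F4
clock 7: out=0, reg = 0x79417A
clock 8: out=0, reg = 0xBCA0BD

0xBCA0BD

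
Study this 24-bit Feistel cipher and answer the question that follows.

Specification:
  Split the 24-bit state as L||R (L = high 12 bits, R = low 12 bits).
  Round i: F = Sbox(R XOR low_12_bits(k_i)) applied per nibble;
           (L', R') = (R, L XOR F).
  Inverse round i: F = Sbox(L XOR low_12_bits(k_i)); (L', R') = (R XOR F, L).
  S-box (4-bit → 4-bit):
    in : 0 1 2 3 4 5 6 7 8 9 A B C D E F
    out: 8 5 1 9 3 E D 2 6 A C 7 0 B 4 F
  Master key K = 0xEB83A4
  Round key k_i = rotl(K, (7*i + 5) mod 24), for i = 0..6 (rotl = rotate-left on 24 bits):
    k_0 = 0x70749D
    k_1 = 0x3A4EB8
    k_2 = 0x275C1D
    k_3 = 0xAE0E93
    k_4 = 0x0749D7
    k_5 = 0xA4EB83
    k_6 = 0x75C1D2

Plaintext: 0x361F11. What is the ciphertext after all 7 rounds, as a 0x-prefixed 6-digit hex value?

0x4D96A2

s_0 = plaintext = 0x361F11
s_1 = Round(s_0, k_0) = 0xF11401
s_2 = Round(s_1, k_1) = 0x40136B
s_3 = Round(s_2, k_2) = 0x36BB2C
s_4 = Round(s_3, k_3) = 0xB2CD14
s_5 = Round(s_4, k_4) = 0xD14825
s_6 = Round(s_5, k_5) = 0x8254D9
s_7 = Round(s_6, k_6) = 0x4D96A2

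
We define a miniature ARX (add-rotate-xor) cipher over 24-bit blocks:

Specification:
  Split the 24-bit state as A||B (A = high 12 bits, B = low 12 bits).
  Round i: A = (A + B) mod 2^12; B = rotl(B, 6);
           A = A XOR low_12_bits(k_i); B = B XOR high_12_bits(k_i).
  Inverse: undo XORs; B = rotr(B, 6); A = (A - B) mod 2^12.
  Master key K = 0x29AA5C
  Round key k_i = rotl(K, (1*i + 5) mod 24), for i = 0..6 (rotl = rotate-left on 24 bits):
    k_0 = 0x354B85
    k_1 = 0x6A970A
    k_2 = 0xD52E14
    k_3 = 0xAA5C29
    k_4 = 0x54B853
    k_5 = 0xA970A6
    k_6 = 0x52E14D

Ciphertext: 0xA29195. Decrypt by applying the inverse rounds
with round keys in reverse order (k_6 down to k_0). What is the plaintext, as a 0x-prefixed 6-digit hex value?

s_0 = ciphertext = 0xA29195
s_1 = InvRound(s_0, k_6) = 0xC92ED2
s_2 = InvRound(s_1, k_5) = 0xAE3151
s_3 = InvRound(s_2, k_4) = 0xC20690
s_4 = InvRound(s_3, k_3) = 0x299D70
s_5 = InvRound(s_4, k_2) = 0x40D880
s_6 = InvRound(s_5, k_1) = 0x88FA78
s_7 = InvRound(s_6, k_0) = 0x7E6B24

0x7E6B24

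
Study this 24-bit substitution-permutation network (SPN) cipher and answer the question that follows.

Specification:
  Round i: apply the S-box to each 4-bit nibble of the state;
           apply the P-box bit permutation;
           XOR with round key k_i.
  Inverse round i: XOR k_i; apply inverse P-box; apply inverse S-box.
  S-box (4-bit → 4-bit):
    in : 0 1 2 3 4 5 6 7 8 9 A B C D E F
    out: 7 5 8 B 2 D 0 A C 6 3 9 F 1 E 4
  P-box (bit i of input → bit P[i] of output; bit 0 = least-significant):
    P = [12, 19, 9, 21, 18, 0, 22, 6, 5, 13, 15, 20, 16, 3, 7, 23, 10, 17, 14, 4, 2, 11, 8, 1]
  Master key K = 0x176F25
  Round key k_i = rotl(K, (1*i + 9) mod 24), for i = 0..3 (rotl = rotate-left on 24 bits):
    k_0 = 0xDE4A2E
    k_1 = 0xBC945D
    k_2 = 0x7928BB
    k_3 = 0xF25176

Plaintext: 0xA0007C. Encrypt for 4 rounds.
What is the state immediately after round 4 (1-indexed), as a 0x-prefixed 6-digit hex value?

s_0 = plaintext = 0xA0007C
s_1 = Round(s_0, k_0) = 0xF5B4C3
s_2 = Round(s_1, k_1) = 0x51E10C
s_3 = Round(s_2, k_2) = 0x95FF14
s_4 = Round(s_3, k_3) = 0xBE9CE6

0xBE9CE6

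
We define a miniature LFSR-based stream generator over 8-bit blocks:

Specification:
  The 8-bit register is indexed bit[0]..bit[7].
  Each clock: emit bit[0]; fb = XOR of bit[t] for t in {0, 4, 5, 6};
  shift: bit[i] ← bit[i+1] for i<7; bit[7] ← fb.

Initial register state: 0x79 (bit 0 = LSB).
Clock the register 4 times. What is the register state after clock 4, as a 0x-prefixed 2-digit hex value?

reg_0 = 0x79
clock 1: out=1, reg = 0x3C
clock 2: out=0, reg = 0x1E
clock 3: out=0, reg = 0x8F
clock 4: out=1, reg = 0xC7

0xC7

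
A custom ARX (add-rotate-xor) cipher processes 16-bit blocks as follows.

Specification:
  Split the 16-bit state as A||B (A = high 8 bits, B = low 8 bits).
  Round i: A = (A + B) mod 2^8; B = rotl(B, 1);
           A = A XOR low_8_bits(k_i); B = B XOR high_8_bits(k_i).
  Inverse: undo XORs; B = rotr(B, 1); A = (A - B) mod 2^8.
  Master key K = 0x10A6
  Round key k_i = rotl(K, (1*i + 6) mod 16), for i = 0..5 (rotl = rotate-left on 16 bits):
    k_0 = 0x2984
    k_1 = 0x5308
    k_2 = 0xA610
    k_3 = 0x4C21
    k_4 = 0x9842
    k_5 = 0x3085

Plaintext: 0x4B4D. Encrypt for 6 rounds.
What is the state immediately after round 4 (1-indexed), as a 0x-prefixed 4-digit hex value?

0x98D1

s_0 = plaintext = 0x4B4D
s_1 = Round(s_0, k_0) = 0x1CB3
s_2 = Round(s_1, k_1) = 0xC734
s_3 = Round(s_2, k_2) = 0xEBCE
s_4 = Round(s_3, k_3) = 0x98D1
s_5 = Round(s_4, k_4) = 0x2B3B
s_6 = Round(s_5, k_5) = 0xE346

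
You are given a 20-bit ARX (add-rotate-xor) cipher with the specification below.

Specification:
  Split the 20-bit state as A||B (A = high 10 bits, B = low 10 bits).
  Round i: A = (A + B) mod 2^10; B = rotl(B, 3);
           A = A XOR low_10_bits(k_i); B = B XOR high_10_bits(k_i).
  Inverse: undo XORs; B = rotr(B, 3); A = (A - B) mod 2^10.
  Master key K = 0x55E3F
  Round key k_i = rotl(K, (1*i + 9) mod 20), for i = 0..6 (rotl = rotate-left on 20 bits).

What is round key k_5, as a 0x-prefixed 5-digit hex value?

0xFD578

K = 0x55E3F
k_0 = rotl(K, (1*0+9) mod 20) = rotl(K, 9) = 0xC7EAB
k_1 = rotl(K, (1*1+9) mod 20) = rotl(K, 10) = 0x8FD57
k_2 = rotl(K, (1*2+9) mod 20) = rotl(K, 11) = 0x1FAAF
k_3 = rotl(K, (1*3+9) mod 20) = rotl(K, 12) = 0x3F55E
k_4 = rotl(K, (1*4+9) mod 20) = rotl(K, 13) = 0x7EABC
k_5 = rotl(K, (1*5+9) mod 20) = rotl(K, 14) = 0xFD578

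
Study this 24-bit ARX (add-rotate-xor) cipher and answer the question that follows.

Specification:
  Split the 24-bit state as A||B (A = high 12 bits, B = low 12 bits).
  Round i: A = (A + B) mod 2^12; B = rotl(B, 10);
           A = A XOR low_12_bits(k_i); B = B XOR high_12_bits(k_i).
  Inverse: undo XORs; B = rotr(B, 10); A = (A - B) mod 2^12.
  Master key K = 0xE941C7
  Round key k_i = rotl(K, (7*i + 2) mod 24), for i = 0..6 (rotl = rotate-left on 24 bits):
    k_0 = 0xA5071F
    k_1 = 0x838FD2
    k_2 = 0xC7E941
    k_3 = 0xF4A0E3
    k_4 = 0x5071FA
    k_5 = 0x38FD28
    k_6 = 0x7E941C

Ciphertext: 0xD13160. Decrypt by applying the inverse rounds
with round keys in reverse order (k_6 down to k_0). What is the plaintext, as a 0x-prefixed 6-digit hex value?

s_0 = ciphertext = 0xD13160
s_1 = InvRound(s_0, k_6) = 0xEEAA25
s_2 = InvRound(s_1, k_5) = 0xD186AA
s_3 = InvRound(s_2, k_4) = 0xE2EEB4
s_4 = InvRound(s_3, k_3) = 0x6D57F8
s_5 = InvRound(s_4, k_2) = 0x17AE1A
s_6 = InvRound(s_5, k_1) = 0x61F889
s_7 = InvRound(s_6, k_0) = 0x59CB64

0x59CB64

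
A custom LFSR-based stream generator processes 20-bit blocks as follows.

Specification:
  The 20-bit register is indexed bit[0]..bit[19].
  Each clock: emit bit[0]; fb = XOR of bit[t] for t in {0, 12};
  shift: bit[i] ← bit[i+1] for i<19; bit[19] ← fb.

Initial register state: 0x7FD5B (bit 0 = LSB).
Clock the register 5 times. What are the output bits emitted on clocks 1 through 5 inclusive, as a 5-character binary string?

reg_0 = 0x7FD5B
clock 1: out=1, reg = 0x3FEAD
clock 2: out=1, reg = 0x1FF56
clock 3: out=0, reg = 0x8FFAB
clock 4: out=1, reg = 0x47FD5
clock 5: out=1, reg = 0x23FEA

11011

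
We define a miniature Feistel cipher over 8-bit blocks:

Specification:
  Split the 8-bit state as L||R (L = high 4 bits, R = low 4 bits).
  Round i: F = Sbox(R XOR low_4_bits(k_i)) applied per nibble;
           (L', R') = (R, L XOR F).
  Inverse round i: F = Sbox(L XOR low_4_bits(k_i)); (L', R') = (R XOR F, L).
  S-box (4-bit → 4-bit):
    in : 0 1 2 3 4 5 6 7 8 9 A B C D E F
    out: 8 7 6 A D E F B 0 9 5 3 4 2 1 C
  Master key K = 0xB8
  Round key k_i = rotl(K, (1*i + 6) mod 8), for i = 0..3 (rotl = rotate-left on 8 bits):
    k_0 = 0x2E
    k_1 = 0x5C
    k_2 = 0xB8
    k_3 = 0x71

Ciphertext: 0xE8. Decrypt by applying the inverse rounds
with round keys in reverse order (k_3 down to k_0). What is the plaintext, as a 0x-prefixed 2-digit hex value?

s_0 = ciphertext = 0xE8
s_1 = InvRound(s_0, k_3) = 0x4E
s_2 = InvRound(s_1, k_2) = 0xA4
s_3 = InvRound(s_2, k_1) = 0xBA
s_4 = InvRound(s_3, k_0) = 0x4B

0x4B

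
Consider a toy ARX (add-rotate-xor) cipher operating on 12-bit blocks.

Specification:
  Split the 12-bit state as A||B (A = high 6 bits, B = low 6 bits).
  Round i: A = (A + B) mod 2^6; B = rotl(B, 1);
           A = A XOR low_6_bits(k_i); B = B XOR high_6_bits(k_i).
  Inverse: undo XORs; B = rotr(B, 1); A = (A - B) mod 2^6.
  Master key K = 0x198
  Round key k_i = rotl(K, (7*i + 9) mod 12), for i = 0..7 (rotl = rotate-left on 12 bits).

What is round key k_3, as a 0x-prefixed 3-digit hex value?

K = 0x198
k_0 = rotl(K, (7*0+9) mod 12) = rotl(K, 9) = 0x033
k_1 = rotl(K, (7*1+9) mod 12) = rotl(K, 4) = 0x981
k_2 = rotl(K, (7*2+9) mod 12) = rotl(K, 11) = 0x0CC
k_3 = rotl(K, (7*3+9) mod 12) = rotl(K, 6) = 0x606

0x606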